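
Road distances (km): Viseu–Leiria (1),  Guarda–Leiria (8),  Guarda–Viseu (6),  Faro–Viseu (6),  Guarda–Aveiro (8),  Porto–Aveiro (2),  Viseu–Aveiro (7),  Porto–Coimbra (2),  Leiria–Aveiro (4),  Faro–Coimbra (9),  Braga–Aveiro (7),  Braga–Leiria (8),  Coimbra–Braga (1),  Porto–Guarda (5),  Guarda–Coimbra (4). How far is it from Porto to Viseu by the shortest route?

Checking several routes:
Porto -> Guarda -> Viseu: 5 + 6 = 11
Porto -> Aveiro -> Viseu: 2 + 7 = 9
Porto -> Aveiro -> Leiria -> Viseu: 2 + 4 + 1 = 7
Porto -> Coimbra -> Braga -> Leiria -> Viseu: 2 + 1 + 8 + 1 = 12
Porto -> Coimbra -> Guarda -> Viseu: 2 + 4 + 6 = 12
Shortest: 7 km.

7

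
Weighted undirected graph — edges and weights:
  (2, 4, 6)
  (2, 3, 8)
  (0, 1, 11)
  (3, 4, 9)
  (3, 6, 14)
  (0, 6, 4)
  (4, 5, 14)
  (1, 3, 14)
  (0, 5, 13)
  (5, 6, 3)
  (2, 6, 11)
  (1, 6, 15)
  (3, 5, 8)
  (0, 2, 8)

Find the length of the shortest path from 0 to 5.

Checking several routes:
0 → 5: 13
0 → 2 → 3 → 5: 8 + 8 + 8 = 24
0 → 2 → 6 → 5: 8 + 11 + 3 = 22
0 → 6 → 5: 4 + 3 = 7
Shortest: 7.

7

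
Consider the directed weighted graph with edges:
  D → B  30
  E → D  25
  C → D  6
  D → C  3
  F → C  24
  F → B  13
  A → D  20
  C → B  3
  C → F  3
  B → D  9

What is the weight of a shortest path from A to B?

Paths from A to B:
A -> D -> C -> F -> B: 20 + 3 + 3 + 13 = 39
A -> D -> B: 20 + 30 = 50
A -> D -> C -> B: 20 + 3 + 3 = 26
Shortest: 26.

26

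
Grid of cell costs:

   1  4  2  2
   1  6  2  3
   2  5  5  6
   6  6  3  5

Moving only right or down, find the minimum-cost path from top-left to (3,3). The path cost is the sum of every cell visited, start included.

Take [0,0] → [0,1] → [0,2] → [1,2] → [2,2] → [3,2] → [3,3] for a total of 1 + 4 + 2 + 2 + 5 + 3 + 5 = 22.

22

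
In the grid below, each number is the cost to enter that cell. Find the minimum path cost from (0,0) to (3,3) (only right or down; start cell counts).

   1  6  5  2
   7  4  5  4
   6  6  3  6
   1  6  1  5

25

Best path: r0c0 → r0c1 → r1c1 → r1c2 → r2c2 → r3c2 → r3c3
Cost: 1 + 6 + 4 + 5 + 3 + 1 + 5 = 25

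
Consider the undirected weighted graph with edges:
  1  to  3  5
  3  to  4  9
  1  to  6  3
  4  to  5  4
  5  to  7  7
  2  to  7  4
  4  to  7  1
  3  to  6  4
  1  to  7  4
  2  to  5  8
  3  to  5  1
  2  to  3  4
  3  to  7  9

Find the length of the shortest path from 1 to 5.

6

A few of the 1→5 routes:
1-7-5: 4 + 7 = 11
1-7-4-5: 4 + 1 + 4 = 9
1-6-3-5: 3 + 4 + 1 = 8
1-3-5: 5 + 1 = 6
Best route has total 6.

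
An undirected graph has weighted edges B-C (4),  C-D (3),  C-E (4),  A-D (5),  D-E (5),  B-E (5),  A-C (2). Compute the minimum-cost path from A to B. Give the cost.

6

Some routes from A to B:
A - C - E - B: 2 + 4 + 5 = 11
A - C - D - E - B: 2 + 3 + 5 + 5 = 15
A - C - B: 2 + 4 = 6
A - D - C - B: 5 + 3 + 4 = 12
Best route has total 6.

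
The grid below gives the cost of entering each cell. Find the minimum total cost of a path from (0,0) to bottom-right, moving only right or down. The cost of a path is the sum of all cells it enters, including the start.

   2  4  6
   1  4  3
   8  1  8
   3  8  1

Take [0,0] [1,0] [1,1] [2,1] [2,2] [3,2] for a total of 2 + 1 + 4 + 1 + 8 + 1 = 17.
For comparison, the top-then-right route costs 24.

17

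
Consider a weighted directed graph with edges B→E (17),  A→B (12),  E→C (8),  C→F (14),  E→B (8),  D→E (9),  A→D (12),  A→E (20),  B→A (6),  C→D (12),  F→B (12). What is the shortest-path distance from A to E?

20

Candidate routes:
A→B→E: 12 + 17 = 29
A→D→E: 12 + 9 = 21
A→E: 20
Shortest: 20.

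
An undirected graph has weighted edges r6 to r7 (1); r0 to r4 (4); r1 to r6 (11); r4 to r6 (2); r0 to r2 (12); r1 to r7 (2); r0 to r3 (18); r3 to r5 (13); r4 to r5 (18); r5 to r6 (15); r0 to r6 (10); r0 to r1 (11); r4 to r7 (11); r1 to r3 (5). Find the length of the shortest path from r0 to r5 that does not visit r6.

22

Candidate routes:
r0 -> r3 -> r5: 18 + 13 = 31
r0 -> r4 -> r5: 4 + 18 = 22
r0 -> r4 -> r7 -> r1 -> r3 -> r5: 4 + 11 + 2 + 5 + 13 = 35
r0 -> r3 -> r1 -> r7 -> r4 -> r5: 18 + 5 + 2 + 11 + 18 = 54
r0 -> r1 -> r7 -> r4 -> r5: 11 + 2 + 11 + 18 = 42
r0 -> r1 -> r3 -> r5: 11 + 5 + 13 = 29
The minimum is 22.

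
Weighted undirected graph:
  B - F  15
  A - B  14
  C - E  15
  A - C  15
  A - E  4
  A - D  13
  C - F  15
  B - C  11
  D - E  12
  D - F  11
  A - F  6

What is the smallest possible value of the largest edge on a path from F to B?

14

Checking several routes:
F→D→A→B: max(11, 13, 14) = 14
F→D→E→A→B: max(11, 12, 4, 14) = 14
F→C→E→D→A→B: max(15, 15, 12, 13, 14) = 15
F→C→E→A→B: max(15, 15, 4, 14) = 15
F→A→B: max(6, 14) = 14
Best route has worst link 14.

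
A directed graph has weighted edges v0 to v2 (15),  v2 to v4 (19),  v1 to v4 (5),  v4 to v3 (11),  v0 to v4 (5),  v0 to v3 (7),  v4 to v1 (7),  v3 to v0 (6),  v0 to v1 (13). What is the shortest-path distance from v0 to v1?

Candidate routes:
v0→v2→v4→v1: 15 + 19 + 7 = 41
v0→v1: 13
v0→v4→v1: 5 + 7 = 12
Best route has total 12.

12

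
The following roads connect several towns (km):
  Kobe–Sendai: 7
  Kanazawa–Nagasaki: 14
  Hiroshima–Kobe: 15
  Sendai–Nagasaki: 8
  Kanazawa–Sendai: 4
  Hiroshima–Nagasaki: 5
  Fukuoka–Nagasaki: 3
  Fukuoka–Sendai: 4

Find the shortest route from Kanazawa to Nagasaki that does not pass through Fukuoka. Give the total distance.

12

Candidate routes:
Kanazawa-Sendai-Kobe-Hiroshima-Nagasaki: 4 + 7 + 15 + 5 = 31
Kanazawa-Sendai-Nagasaki: 4 + 8 = 12
Kanazawa-Nagasaki: 14
Best route has total 12 km.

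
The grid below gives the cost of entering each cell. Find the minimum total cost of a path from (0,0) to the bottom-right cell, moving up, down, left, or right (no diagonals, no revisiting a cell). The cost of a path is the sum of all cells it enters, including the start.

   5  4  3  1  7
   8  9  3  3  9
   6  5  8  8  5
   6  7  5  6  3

One optimal route is r0c0 → r0c1 → r0c2 → r0c3 → r1c3 → r2c3 → r2c4 → r3c4.
Its cost is 5 + 4 + 3 + 1 + 3 + 8 + 5 + 3 = 32.

32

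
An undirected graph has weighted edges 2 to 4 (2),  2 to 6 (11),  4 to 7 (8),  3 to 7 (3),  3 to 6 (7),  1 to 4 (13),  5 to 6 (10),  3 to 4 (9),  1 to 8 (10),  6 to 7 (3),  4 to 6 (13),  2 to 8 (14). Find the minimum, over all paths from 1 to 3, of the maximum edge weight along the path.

Some routes from 1 to 3:
1 - 4 - 6 - 7 - 3: max(13, 13, 3, 3) = 13
1 - 4 - 7 - 6 - 3: max(13, 8, 3, 7) = 13
1 - 4 - 2 - 6 - 3: max(13, 2, 11, 7) = 13
1 - 4 - 6 - 3: max(13, 13, 7) = 13
1 - 4 - 2 - 6 - 7 - 3: max(13, 2, 11, 3, 3) = 13
Smallest bottleneck: 13.

13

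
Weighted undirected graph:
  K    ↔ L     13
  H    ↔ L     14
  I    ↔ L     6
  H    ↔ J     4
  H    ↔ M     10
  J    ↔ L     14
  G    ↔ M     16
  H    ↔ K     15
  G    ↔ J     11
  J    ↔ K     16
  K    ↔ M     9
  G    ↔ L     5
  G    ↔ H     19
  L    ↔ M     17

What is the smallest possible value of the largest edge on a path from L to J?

Some routes from L to J:
L -> G -> J: max(5, 11) = 11
L -> H -> J: max(14, 4) = 14
L -> K -> M -> H -> J: max(13, 9, 10, 4) = 13
Smallest bottleneck: 11.

11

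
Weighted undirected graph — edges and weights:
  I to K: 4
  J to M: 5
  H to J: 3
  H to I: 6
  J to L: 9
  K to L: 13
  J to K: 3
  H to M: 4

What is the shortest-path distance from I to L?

16

Comparing a few candidate routes:
I-K-L: 4 + 13 = 17
I-H-J-L: 6 + 3 + 9 = 18
I-H-M-J-L: 6 + 4 + 5 + 9 = 24
I-K-J-L: 4 + 3 + 9 = 16
The minimum is 16.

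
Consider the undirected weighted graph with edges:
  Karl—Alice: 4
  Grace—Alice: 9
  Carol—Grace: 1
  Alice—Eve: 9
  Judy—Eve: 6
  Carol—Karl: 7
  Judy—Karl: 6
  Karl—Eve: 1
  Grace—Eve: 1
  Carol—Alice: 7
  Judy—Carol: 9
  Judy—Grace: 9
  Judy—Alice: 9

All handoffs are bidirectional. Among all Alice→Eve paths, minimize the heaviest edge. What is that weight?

Comparing a few candidate routes:
Alice→Karl→Judy→Eve: max(4, 6, 6) = 6
Alice→Karl→Eve: max(4, 1) = 4
Alice→Carol→Karl→Eve: max(7, 7, 1) = 7
Alice→Carol→Grace→Eve: max(7, 1, 1) = 7
Alice→Karl→Carol→Grace→Eve: max(4, 7, 1, 1) = 7
The minimum achievable maximum is 4.

4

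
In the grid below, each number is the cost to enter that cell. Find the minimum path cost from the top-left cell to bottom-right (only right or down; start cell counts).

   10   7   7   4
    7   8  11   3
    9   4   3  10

41

Best path: r0c0 -> r0c1 -> r0c2 -> r0c3 -> r1c3 -> r2c3
Cost: 10 + 7 + 7 + 4 + 3 + 10 = 41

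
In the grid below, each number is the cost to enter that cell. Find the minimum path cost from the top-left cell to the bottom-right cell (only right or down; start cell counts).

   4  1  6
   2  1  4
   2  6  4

14

Take (0,0)→(0,1)→(1,1)→(1,2)→(2,2) for a total of 4 + 1 + 1 + 4 + 4 = 14.
(Top row then right column would cost 19.)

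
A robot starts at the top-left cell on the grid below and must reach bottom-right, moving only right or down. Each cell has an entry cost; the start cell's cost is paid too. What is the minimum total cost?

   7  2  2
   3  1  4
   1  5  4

Best path: [0,0]→[0,1]→[1,1]→[1,2]→[2,2]
Cost: 7 + 2 + 1 + 4 + 4 = 18
For comparison, the top-then-right route costs 19.

18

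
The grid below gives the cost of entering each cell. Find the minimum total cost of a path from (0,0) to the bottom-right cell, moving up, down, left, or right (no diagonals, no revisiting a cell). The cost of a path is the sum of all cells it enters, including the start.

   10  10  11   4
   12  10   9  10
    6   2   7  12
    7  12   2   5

44

Path r0c0 → r1c0 → r2c0 → r2c1 → r2c2 → r3c2 → r3c3: 10 + 12 + 6 + 2 + 7 + 2 + 5 = 44.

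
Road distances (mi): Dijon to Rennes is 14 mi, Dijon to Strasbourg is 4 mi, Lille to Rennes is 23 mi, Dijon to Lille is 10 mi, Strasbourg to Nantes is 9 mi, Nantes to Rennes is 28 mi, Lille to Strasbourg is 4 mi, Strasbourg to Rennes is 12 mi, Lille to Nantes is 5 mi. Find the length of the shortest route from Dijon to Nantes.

Checking several routes:
Dijon - Lille - Strasbourg - Nantes: 10 + 4 + 9 = 23
Dijon - Strasbourg - Lille - Nantes: 4 + 4 + 5 = 13
Dijon - Strasbourg - Nantes: 4 + 9 = 13
Dijon - Lille - Nantes: 10 + 5 = 15
Shortest: 13 mi.

13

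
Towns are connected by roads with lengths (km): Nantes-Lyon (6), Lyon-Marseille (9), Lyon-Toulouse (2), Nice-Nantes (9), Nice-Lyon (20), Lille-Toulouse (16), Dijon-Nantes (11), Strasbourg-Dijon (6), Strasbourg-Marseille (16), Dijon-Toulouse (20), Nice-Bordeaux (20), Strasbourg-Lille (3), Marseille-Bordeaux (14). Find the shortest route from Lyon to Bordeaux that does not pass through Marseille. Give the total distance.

Candidate routes:
Lyon-Nice-Bordeaux: 20 + 20 = 40
Lyon-Toulouse-Lille-Strasbourg-Dijon-Nantes-Nice-Bordeaux: 2 + 16 + 3 + 6 + 11 + 9 + 20 = 67
Lyon-Nantes-Nice-Bordeaux: 6 + 9 + 20 = 35
Lyon-Toulouse-Dijon-Nantes-Nice-Bordeaux: 2 + 20 + 11 + 9 + 20 = 62
The minimum is 35 km.

35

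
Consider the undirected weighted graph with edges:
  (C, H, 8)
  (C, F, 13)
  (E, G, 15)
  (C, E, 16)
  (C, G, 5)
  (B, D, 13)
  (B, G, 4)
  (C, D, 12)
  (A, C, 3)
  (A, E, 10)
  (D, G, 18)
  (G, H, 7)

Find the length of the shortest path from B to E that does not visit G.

38

Candidate routes:
B→D→C→A→E: 13 + 12 + 3 + 10 = 38
B→D→C→E: 13 + 12 + 16 = 41
Shortest: 38.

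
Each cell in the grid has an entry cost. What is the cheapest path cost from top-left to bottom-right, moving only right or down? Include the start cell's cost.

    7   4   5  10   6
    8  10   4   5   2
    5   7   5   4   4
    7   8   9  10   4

35

Take r0c0→r0c1→r0c2→r1c2→r1c3→r1c4→r2c4→r3c4 for a total of 7 + 4 + 5 + 4 + 5 + 2 + 4 + 4 = 35.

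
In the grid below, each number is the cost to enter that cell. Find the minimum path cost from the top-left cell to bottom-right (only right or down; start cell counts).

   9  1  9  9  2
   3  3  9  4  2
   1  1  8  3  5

30

Best path: r0c0 -> r0c1 -> r1c1 -> r2c1 -> r2c2 -> r2c3 -> r2c4
Cost: 9 + 1 + 3 + 1 + 8 + 3 + 5 = 30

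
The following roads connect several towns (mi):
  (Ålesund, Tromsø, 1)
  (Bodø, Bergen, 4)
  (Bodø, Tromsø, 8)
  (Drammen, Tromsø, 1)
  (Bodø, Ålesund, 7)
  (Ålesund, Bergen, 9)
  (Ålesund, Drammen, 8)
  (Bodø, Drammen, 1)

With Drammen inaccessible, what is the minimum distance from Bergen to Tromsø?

A few of the Bergen→Tromsø routes:
Bergen-Bodø-Tromsø: 4 + 8 = 12
Bergen-Ålesund-Tromsø: 9 + 1 = 10
Bergen-Bodø-Ålesund-Tromsø: 4 + 7 + 1 = 12
Best route has total 10 mi.

10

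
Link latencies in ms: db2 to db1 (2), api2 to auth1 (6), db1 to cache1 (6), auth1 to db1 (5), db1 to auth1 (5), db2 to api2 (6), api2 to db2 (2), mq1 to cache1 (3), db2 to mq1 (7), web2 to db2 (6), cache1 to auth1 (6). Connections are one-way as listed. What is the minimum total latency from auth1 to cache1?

Candidate routes:
auth1 -> db1 -> cache1: 5 + 6 = 11
Shortest: 11 ms.

11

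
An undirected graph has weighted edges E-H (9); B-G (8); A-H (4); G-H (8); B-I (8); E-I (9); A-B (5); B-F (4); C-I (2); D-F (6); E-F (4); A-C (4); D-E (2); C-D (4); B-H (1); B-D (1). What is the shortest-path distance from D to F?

5

Comparing a few candidate routes:
D→F: 6
D→B→H→E→F: 1 + 1 + 9 + 4 = 15
D→E→F: 2 + 4 = 6
D→B→F: 1 + 4 = 5
The minimum is 5.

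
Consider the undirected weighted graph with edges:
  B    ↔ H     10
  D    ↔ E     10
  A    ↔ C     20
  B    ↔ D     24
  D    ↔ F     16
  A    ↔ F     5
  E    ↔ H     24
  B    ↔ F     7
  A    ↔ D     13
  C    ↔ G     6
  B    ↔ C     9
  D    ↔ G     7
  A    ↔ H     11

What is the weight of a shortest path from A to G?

A few of the A→G routes:
A - H - B - C - G: 11 + 10 + 9 + 6 = 36
A - F - B - C - G: 5 + 7 + 9 + 6 = 27
A - C - G: 20 + 6 = 26
A - F - D - G: 5 + 16 + 7 = 28
A - D - G: 13 + 7 = 20
The minimum is 20.

20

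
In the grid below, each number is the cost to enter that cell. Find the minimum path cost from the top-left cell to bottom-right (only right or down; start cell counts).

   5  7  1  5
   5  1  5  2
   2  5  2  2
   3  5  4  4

24

Path r0c0→r1c0→r1c1→r1c2→r1c3→r2c3→r3c3: 5 + 5 + 1 + 5 + 2 + 2 + 4 = 24.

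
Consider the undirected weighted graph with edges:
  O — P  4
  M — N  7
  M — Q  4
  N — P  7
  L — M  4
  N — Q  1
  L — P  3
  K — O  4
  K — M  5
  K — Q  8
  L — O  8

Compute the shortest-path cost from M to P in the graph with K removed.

Paths from M to P avoiding K:
M -> N -> P: 7 + 7 = 14
M -> Q -> N -> P: 4 + 1 + 7 = 12
M -> L -> P: 4 + 3 = 7
M -> L -> O -> P: 4 + 8 + 4 = 16
Best route has total 7.

7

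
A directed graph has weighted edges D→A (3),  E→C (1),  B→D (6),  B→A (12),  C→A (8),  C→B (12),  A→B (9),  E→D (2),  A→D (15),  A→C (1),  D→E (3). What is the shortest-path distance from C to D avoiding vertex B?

Candidate routes:
C→A→D: 8 + 15 = 23
The minimum is 23.

23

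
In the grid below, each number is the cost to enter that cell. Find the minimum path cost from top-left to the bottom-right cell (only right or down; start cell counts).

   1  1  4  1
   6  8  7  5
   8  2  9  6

One optimal route is (0,0) → (0,1) → (0,2) → (0,3) → (1,3) → (2,3).
Its cost is 1 + 1 + 4 + 1 + 5 + 6 = 18.

18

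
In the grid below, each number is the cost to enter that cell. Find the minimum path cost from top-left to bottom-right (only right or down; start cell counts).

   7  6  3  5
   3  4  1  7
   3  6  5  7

27

Cheapest: r0c0 r1c0 r1c1 r1c2 r2c2 r2c3
  7 + 3 + 4 + 1 + 5 + 7 = 27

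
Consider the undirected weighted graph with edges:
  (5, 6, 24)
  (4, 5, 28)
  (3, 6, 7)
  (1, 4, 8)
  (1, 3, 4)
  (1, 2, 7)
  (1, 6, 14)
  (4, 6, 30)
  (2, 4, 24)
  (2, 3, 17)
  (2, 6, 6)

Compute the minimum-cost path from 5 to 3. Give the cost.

Comparing a few candidate routes:
5 -> 6 -> 2 -> 1 -> 3: 24 + 6 + 7 + 4 = 41
5 -> 4 -> 1 -> 3: 28 + 8 + 4 = 40
5 -> 6 -> 1 -> 3: 24 + 14 + 4 = 42
5 -> 6 -> 2 -> 3: 24 + 6 + 17 = 47
5 -> 6 -> 3: 24 + 7 = 31
Shortest: 31.

31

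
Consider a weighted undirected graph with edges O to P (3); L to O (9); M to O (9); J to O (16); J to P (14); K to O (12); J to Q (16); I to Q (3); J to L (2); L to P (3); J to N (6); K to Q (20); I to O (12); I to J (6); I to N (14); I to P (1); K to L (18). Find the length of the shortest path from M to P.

A few of the M→P routes:
M→O→J→L→P: 9 + 16 + 2 + 3 = 30
M→O→I→P: 9 + 12 + 1 = 22
M→O→I→J→L→P: 9 + 12 + 6 + 2 + 3 = 32
M→O→L→J→I→P: 9 + 9 + 2 + 6 + 1 = 27
M→O→P: 9 + 3 = 12
M→O→L→P: 9 + 9 + 3 = 21
Shortest: 12.

12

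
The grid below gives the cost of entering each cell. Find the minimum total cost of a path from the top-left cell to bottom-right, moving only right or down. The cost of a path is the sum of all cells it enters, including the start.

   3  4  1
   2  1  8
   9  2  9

Take [0,0]→[1,0]→[1,1]→[2,1]→[2,2] for a total of 3 + 2 + 1 + 2 + 9 = 17.

17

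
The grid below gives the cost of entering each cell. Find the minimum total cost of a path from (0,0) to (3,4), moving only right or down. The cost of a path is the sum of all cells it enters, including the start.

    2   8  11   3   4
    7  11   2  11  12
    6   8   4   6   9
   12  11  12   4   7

Best path: r0c0→r1c0→r1c1→r1c2→r2c2→r2c3→r3c3→r3c4
Cost: 2 + 7 + 11 + 2 + 4 + 6 + 4 + 7 = 43

43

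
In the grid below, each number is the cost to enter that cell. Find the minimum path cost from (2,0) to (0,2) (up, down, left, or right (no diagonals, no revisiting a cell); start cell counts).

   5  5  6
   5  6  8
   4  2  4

23

Cheapest: r2c0→r2c1→r1c1→r0c1→r0c2
  4 + 2 + 6 + 5 + 6 = 23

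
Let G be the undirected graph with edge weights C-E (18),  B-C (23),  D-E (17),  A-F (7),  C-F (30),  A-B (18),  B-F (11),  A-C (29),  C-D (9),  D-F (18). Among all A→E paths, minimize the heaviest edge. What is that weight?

Some routes from A to E:
A - F - D - E: max(7, 18, 17) = 18
A - F - D - C - E: max(7, 18, 9, 18) = 18
A - B - F - D - E: max(18, 11, 18, 17) = 18
A - F - B - C - D - E: max(7, 11, 23, 9, 17) = 23
A - B - F - D - C - E: max(18, 11, 18, 9, 18) = 18
Smallest bottleneck: 18.

18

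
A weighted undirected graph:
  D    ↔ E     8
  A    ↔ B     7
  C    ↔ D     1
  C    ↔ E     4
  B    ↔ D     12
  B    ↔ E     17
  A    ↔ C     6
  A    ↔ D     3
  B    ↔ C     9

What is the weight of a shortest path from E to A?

Comparing a few candidate routes:
E - C - D - A: 4 + 1 + 3 = 8
E - D - A: 8 + 3 = 11
E - D - C - A: 8 + 1 + 6 = 15
E - C - A: 4 + 6 = 10
E - C - B - A: 4 + 9 + 7 = 20
E - B - A: 17 + 7 = 24
Best route has total 8.

8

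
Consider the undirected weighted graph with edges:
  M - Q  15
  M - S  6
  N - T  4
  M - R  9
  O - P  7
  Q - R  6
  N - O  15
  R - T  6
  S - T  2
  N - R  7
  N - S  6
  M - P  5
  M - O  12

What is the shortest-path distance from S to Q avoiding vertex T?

Comparing a few candidate routes:
S-N-R-Q: 6 + 7 + 6 = 19
S-N-R-M-Q: 6 + 7 + 9 + 15 = 37
S-M-R-Q: 6 + 9 + 6 = 21
S-M-O-N-R-Q: 6 + 12 + 15 + 7 + 6 = 46
S-M-Q: 6 + 15 = 21
S-M-P-O-N-R-Q: 6 + 5 + 7 + 15 + 7 + 6 = 46
The minimum is 19.

19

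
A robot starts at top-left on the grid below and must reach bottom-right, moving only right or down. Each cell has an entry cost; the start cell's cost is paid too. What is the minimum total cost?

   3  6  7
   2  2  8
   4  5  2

Take (0,0)→(1,0)→(1,1)→(2,1)→(2,2) for a total of 3 + 2 + 2 + 5 + 2 = 14.
For comparison, the top-then-right route costs 26.

14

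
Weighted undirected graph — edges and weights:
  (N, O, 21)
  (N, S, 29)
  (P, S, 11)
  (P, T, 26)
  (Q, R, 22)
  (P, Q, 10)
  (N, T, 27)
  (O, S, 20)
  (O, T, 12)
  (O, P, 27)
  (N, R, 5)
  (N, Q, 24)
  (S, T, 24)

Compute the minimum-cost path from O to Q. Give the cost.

Comparing a few candidate routes:
O-T-P-Q: 12 + 26 + 10 = 48
O-T-S-P-Q: 12 + 24 + 11 + 10 = 57
O-S-P-Q: 20 + 11 + 10 = 41
O-N-R-Q: 21 + 5 + 22 = 48
O-N-Q: 21 + 24 = 45
O-P-Q: 27 + 10 = 37
Best route has total 37.

37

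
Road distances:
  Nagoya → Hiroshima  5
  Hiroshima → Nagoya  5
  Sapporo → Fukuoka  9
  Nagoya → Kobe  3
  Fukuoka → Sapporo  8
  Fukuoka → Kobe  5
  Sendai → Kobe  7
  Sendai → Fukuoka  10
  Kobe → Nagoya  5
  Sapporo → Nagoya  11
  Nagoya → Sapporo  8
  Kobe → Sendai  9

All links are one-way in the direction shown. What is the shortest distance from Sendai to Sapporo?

Candidate routes:
Sendai -> Fukuoka -> Sapporo: 10 + 8 = 18
Sendai -> Fukuoka -> Kobe -> Nagoya -> Sapporo: 10 + 5 + 5 + 8 = 28
Sendai -> Kobe -> Nagoya -> Sapporo: 7 + 5 + 8 = 20
Best route has total 18.

18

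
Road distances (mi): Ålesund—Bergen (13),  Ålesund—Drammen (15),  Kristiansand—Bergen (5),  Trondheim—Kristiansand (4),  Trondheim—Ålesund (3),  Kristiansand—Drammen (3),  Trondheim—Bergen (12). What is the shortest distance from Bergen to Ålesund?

12

Routes from Bergen to Ålesund:
Bergen - Trondheim - Ålesund: 12 + 3 = 15
Bergen - Trondheim - Kristiansand - Drammen - Ålesund: 12 + 4 + 3 + 15 = 34
Bergen - Ålesund: 13
Bergen - Kristiansand - Trondheim - Ålesund: 5 + 4 + 3 = 12
Bergen - Kristiansand - Drammen - Ålesund: 5 + 3 + 15 = 23
Shortest: 12 mi.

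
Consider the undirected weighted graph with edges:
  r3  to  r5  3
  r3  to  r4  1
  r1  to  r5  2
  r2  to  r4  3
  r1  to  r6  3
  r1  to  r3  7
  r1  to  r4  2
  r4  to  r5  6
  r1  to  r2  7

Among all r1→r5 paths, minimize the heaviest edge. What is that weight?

2

Some routes from r1 to r5:
r1 → r4 → r3 → r5: max(2, 1, 3) = 3
r1 → r3 → r4 → r5: max(7, 1, 6) = 7
r1 → r4 → r5: max(2, 6) = 6
r1 → r5: max(2) = 2
r1 → r3 → r5: max(7, 3) = 7
Smallest bottleneck: 2.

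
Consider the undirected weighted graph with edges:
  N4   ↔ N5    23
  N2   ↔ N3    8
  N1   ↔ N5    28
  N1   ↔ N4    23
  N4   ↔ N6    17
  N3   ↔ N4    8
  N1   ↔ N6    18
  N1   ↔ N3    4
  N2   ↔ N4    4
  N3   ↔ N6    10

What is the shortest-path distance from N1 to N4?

Some routes from N1 to N4:
N1 -> N3 -> N2 -> N4: 4 + 8 + 4 = 16
N1 -> N3 -> N4: 4 + 8 = 12
N1 -> N3 -> N6 -> N4: 4 + 10 + 17 = 31
N1 -> N4: 23
Best route has total 12.

12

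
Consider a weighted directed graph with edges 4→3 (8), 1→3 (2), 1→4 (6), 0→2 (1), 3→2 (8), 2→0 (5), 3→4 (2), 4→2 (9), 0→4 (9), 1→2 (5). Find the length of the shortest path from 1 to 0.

Candidate routes:
1 -> 3 -> 4 -> 2 -> 0: 2 + 2 + 9 + 5 = 18
1 -> 2 -> 0: 5 + 5 = 10
1 -> 3 -> 2 -> 0: 2 + 8 + 5 = 15
1 -> 4 -> 3 -> 2 -> 0: 6 + 8 + 8 + 5 = 27
1 -> 4 -> 2 -> 0: 6 + 9 + 5 = 20
Shortest: 10.

10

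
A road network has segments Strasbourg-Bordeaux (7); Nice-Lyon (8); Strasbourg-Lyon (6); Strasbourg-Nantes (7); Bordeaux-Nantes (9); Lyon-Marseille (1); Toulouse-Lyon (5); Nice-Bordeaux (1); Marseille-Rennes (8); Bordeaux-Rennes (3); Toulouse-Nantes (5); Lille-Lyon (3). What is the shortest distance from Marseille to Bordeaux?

Comparing a few candidate routes:
Marseille → Lyon → Nice → Bordeaux: 1 + 8 + 1 = 10
Marseille → Lyon → Strasbourg → Bordeaux: 1 + 6 + 7 = 14
Marseille → Rennes → Bordeaux: 8 + 3 = 11
Marseille → Lyon → Toulouse → Nantes → Bordeaux: 1 + 5 + 5 + 9 = 20
Shortest: 10 mi.

10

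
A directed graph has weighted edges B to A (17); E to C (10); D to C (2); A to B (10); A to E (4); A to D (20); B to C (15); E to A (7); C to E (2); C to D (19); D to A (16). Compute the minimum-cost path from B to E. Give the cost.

17

Comparing a few candidate routes:
B -> C -> E: 15 + 2 = 17
B -> A -> E: 17 + 4 = 21
B -> A -> D -> C -> E: 17 + 20 + 2 + 2 = 41
Shortest: 17.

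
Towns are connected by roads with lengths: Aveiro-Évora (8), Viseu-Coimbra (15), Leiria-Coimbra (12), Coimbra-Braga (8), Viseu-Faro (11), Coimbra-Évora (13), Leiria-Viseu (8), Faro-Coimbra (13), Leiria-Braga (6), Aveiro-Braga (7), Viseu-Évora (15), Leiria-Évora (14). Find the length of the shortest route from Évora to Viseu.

A few of the Évora→Viseu routes:
Évora-Leiria-Viseu: 14 + 8 = 22
Évora-Coimbra-Viseu: 13 + 15 = 28
Évora-Viseu: 15
Best route has total 15.

15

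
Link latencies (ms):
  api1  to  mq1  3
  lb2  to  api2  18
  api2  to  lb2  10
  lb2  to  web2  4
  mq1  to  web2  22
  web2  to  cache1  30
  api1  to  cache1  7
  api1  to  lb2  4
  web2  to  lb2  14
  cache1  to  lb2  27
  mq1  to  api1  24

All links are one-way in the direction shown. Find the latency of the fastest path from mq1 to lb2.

28

Some routes from mq1 to lb2:
mq1-api1-cache1-lb2: 24 + 7 + 27 = 58
mq1-web2-lb2: 22 + 14 = 36
mq1-api1-lb2: 24 + 4 = 28
Shortest: 28 ms.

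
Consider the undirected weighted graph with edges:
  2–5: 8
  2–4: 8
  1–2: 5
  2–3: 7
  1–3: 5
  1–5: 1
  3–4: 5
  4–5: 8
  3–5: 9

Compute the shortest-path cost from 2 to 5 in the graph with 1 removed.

8

Comparing a few candidate routes:
2 → 5: 8
2 → 3 → 5: 7 + 9 = 16
2 → 4 → 5: 8 + 8 = 16
Shortest: 8.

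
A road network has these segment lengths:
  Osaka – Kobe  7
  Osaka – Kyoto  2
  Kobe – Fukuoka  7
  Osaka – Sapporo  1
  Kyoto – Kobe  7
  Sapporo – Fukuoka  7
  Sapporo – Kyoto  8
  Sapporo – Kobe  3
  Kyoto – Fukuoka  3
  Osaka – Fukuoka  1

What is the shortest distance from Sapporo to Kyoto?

3

Some routes from Sapporo to Kyoto:
Sapporo -> Kobe -> Kyoto: 3 + 7 = 10
Sapporo -> Kyoto: 8
Sapporo -> Osaka -> Kyoto: 1 + 2 = 3
Sapporo -> Osaka -> Fukuoka -> Kyoto: 1 + 1 + 3 = 5
Shortest: 3.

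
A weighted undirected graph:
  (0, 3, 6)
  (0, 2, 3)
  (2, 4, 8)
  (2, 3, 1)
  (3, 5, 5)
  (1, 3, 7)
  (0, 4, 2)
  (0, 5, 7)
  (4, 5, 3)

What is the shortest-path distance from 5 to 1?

12

Comparing a few candidate routes:
5-4-0-2-3-1: 3 + 2 + 3 + 1 + 7 = 16
5-0-2-3-1: 7 + 3 + 1 + 7 = 18
5-4-0-3-1: 3 + 2 + 6 + 7 = 18
5-3-1: 5 + 7 = 12
Best route has total 12.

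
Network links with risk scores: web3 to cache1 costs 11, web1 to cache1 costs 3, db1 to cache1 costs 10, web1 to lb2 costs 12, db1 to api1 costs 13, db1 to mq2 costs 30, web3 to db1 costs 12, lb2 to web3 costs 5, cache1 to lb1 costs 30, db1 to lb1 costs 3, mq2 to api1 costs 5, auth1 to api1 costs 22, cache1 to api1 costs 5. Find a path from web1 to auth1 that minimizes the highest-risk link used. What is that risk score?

22

Comparing a few candidate routes:
web1 - cache1 - db1 - api1 - auth1: max(3, 10, 13, 22) = 22
web1 - cache1 - web3 - db1 - api1 - auth1: max(3, 11, 12, 13, 22) = 22
web1 - cache1 - api1 - auth1: max(3, 5, 22) = 22
Smallest bottleneck: 22.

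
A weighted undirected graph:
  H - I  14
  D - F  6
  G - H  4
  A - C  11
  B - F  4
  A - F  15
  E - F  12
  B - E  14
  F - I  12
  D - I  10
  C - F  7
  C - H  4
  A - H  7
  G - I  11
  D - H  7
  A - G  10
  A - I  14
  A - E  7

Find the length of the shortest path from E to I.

21

Checking several routes:
E-A-H-I: 7 + 7 + 14 = 28
E-A-G-I: 7 + 10 + 11 = 28
E-F-I: 12 + 12 = 24
E-A-I: 7 + 14 = 21
Best route has total 21.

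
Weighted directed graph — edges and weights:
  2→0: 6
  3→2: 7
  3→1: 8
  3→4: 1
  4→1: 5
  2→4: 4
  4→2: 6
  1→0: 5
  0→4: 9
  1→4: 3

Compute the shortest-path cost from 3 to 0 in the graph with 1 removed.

13

Candidate routes:
3 -> 4 -> 2 -> 0: 1 + 6 + 6 = 13
3 -> 2 -> 0: 7 + 6 = 13
The minimum is 13.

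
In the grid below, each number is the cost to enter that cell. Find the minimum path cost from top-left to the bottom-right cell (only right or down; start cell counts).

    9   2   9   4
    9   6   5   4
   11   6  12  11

Take [0,0] -> [0,1] -> [1,1] -> [1,2] -> [1,3] -> [2,3] for a total of 9 + 2 + 6 + 5 + 4 + 11 = 37.
(Top row then right column would cost 39.)

37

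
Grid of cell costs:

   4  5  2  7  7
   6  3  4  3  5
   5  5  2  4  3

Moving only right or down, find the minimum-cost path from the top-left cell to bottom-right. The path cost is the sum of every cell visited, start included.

Path r0c0→r0c1→r0c2→r1c2→r2c2→r2c3→r2c4: 4 + 5 + 2 + 4 + 2 + 4 + 3 = 24.
For comparison, the top-then-right route costs 33.

24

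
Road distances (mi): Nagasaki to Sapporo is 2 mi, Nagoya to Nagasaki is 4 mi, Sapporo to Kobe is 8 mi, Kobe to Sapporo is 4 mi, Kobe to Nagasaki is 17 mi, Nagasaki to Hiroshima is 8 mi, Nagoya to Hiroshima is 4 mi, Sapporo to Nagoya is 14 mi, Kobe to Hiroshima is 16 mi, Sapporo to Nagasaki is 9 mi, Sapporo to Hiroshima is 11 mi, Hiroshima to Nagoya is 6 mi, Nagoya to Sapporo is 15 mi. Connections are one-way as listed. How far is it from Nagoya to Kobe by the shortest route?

Routes from Nagoya to Kobe:
Nagoya → Nagasaki → Sapporo → Kobe: 4 + 2 + 8 = 14
Nagoya → Sapporo → Kobe: 15 + 8 = 23
The minimum is 14 mi.

14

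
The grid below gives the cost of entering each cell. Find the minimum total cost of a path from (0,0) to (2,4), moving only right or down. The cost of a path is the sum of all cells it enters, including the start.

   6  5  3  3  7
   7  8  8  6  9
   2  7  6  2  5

30

Cheapest: (0,0) (0,1) (0,2) (0,3) (1,3) (2,3) (2,4)
  6 + 5 + 3 + 3 + 6 + 2 + 5 = 30
(Top row then right column would cost 38.)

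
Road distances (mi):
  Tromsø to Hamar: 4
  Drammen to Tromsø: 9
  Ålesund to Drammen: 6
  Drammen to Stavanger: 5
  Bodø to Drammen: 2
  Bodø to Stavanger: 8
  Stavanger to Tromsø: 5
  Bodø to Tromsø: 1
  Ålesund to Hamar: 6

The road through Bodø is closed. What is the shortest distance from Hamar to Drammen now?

Paths from Hamar to Drammen avoiding Bodø:
Hamar → Tromsø → Stavanger → Drammen: 4 + 5 + 5 = 14
Hamar → Tromsø → Drammen: 4 + 9 = 13
Hamar → Ålesund → Drammen: 6 + 6 = 12
Best route has total 12 mi.

12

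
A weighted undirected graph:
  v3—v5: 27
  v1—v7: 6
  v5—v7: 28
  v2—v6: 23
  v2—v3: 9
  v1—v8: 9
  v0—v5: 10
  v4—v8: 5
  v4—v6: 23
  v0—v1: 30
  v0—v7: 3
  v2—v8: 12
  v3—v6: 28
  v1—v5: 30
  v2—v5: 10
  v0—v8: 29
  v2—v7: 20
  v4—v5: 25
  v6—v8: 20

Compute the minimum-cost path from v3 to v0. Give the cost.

29

Comparing a few candidate routes:
v3→v2→v5→v7→v0: 9 + 10 + 28 + 3 = 50
v3→v2→v7→v0: 9 + 20 + 3 = 32
v3→v5→v0: 27 + 10 = 37
v3→v2→v5→v0: 9 + 10 + 10 = 29
v3→v2→v8→v0: 9 + 12 + 29 = 50
v3→v2→v8→v1→v7→v0: 9 + 12 + 9 + 6 + 3 = 39
The minimum is 29.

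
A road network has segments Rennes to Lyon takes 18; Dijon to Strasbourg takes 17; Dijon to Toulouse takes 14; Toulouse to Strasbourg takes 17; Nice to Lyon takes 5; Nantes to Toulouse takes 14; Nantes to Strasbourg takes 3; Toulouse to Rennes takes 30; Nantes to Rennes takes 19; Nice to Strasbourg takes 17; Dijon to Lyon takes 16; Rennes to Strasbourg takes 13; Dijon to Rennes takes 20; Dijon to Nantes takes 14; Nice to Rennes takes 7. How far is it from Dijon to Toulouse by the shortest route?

Comparing a few candidate routes:
Dijon-Toulouse: 14
Dijon-Nantes-Strasbourg-Toulouse: 14 + 3 + 17 = 34
Dijon-Nantes-Toulouse: 14 + 14 = 28
Shortest: 14.

14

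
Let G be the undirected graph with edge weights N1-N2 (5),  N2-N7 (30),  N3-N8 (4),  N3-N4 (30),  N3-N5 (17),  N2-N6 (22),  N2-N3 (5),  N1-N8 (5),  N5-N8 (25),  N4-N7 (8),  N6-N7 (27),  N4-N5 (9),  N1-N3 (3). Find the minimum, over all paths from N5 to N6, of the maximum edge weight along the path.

Some routes from N5 to N6:
N5→N3→N8→N1→N2→N6: max(17, 4, 5, 5, 22) = 22
N5→N8→N1→N2→N6: max(25, 5, 5, 22) = 25
N5→N8→N1→N3→N2→N6: max(25, 5, 3, 5, 22) = 25
N5→N3→N1→N2→N6: max(17, 3, 5, 22) = 22
N5→N3→N2→N6: max(17, 5, 22) = 22
Smallest bottleneck: 22.

22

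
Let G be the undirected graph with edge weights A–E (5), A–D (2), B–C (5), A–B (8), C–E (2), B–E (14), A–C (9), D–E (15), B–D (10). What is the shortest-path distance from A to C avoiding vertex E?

9

Candidate routes:
A→D→B→C: 2 + 10 + 5 = 17
A→B→C: 8 + 5 = 13
A→C: 9
Best route has total 9.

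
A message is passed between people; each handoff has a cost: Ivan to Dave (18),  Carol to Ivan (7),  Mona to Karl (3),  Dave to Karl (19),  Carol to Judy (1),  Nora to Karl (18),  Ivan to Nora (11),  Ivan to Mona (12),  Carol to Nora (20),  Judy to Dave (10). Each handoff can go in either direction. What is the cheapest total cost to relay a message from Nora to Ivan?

11

Checking several routes:
Nora→Carol→Ivan: 20 + 7 = 27
Nora→Carol→Judy→Dave→Ivan: 20 + 1 + 10 + 18 = 49
Nora→Ivan: 11
Nora→Karl→Mona→Ivan: 18 + 3 + 12 = 33
Nora→Karl→Dave→Judy→Carol→Ivan: 18 + 19 + 10 + 1 + 7 = 55
Shortest: 11.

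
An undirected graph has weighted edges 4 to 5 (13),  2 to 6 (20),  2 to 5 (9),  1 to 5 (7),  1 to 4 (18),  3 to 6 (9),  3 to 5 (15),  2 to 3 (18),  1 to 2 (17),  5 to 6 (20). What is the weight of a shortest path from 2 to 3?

Comparing a few candidate routes:
2 - 5 - 6 - 3: 9 + 20 + 9 = 38
2 - 5 - 3: 9 + 15 = 24
2 - 1 - 5 - 3: 17 + 7 + 15 = 39
2 - 6 - 3: 20 + 9 = 29
2 - 3: 18
Best route has total 18.

18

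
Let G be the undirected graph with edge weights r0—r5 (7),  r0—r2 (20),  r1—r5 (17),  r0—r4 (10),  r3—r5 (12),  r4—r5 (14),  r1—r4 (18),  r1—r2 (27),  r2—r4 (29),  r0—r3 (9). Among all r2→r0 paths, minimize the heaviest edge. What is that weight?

Checking several routes:
r2→r1→r5→r4→r0: max(27, 17, 14, 10) = 27
r2→r0: max(20) = 20
r2→r1→r5→r0: max(27, 17, 7) = 27
r2→r1→r5→r3→r0: max(27, 17, 12, 9) = 27
Smallest bottleneck: 20.

20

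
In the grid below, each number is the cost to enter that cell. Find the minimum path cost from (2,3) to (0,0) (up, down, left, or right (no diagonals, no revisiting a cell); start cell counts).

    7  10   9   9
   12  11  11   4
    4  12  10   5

44

One optimal route is (2,3) (1,3) (0,3) (0,2) (0,1) (0,0).
Its cost is 5 + 4 + 9 + 9 + 10 + 7 = 44.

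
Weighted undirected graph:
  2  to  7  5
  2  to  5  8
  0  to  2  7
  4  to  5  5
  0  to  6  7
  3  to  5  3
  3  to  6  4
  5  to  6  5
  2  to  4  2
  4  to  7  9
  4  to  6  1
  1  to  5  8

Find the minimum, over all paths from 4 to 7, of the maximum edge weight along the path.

5

Comparing a few candidate routes:
4 -> 2 -> 7: max(2, 5) = 5
4 -> 5 -> 6 -> 0 -> 2 -> 7: max(5, 5, 7, 7, 5) = 7
4 -> 5 -> 3 -> 6 -> 0 -> 2 -> 7: max(5, 3, 4, 7, 7, 5) = 7
4 -> 6 -> 0 -> 2 -> 7: max(1, 7, 7, 5) = 7
The minimum achievable maximum is 5.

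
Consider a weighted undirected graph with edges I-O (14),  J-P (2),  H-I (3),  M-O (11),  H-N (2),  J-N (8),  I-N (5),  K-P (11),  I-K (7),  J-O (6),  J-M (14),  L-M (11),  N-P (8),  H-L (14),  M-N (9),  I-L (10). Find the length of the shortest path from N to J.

A few of the N→J routes:
N→H→I→K→P→J: 2 + 3 + 7 + 11 + 2 = 25
N→M→J: 9 + 14 = 23
N→J: 8
N→P→J: 8 + 2 = 10
Shortest: 8.

8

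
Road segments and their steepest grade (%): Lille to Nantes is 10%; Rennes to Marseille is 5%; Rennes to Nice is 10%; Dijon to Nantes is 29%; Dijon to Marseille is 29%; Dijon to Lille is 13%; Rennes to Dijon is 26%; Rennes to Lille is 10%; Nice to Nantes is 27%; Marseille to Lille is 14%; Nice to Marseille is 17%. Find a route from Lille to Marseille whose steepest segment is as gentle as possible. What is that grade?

10

A few of the Lille→Marseille routes:
Lille→Dijon→Rennes→Nice→Marseille: max(13, 26, 10, 17) = 26
Lille→Rennes→Nice→Marseille: max(10, 10, 17) = 17
Lille→Rennes→Marseille: max(10, 5) = 10
Lille→Marseille: max(14) = 14
Best route has worst link 10%.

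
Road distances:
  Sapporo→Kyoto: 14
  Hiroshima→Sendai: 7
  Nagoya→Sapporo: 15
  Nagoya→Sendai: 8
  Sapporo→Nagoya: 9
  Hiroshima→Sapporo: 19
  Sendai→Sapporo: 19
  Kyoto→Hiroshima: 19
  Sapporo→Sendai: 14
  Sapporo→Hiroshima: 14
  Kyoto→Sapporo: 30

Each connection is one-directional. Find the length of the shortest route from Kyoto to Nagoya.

Paths from Kyoto to Nagoya:
Kyoto → Hiroshima → Sapporo → Nagoya: 19 + 19 + 9 = 47
Kyoto → Hiroshima → Sendai → Sapporo → Nagoya: 19 + 7 + 19 + 9 = 54
Kyoto → Sapporo → Nagoya: 30 + 9 = 39
Shortest: 39.

39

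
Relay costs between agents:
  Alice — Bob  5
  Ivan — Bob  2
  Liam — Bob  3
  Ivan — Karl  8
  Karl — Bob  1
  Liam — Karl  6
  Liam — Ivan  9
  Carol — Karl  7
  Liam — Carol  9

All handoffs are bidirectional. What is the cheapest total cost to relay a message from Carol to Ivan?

Comparing a few candidate routes:
Carol-Karl-Ivan: 7 + 8 = 15
Carol-Liam-Bob-Ivan: 9 + 3 + 2 = 14
Carol-Liam-Karl-Bob-Ivan: 9 + 6 + 1 + 2 = 18
Carol-Karl-Bob-Ivan: 7 + 1 + 2 = 10
The minimum is 10.

10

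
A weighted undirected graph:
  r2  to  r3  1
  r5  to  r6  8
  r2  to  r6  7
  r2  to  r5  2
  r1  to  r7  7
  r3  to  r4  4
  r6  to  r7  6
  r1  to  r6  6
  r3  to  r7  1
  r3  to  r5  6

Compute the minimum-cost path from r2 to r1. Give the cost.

9

Checking several routes:
r2 -> r5 -> r3 -> r7 -> r1: 2 + 6 + 1 + 7 = 16
r2 -> r5 -> r6 -> r1: 2 + 8 + 6 = 16
r2 -> r3 -> r7 -> r6 -> r1: 1 + 1 + 6 + 6 = 14
r2 -> r3 -> r7 -> r1: 1 + 1 + 7 = 9
r2 -> r6 -> r1: 7 + 6 = 13
The minimum is 9.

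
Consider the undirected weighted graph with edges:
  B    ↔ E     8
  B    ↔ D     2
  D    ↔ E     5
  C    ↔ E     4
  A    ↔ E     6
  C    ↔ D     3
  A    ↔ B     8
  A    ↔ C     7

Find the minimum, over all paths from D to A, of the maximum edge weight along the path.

6

Comparing a few candidate routes:
D→C→A: max(3, 7) = 7
D→C→E→A: max(3, 4, 6) = 6
D→E→B→A: max(5, 8, 8) = 8
D→E→A: max(5, 6) = 6
D→E→C→A: max(5, 4, 7) = 7
Best route has worst link 6.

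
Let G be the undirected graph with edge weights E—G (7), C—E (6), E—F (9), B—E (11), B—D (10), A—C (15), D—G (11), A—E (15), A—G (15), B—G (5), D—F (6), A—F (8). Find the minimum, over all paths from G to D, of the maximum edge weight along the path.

9

Checking several routes:
G→B→E→F→D: max(5, 11, 9, 6) = 11
G→E→F→D: max(7, 9, 6) = 9
G→D: max(11) = 11
G→B→D: max(5, 10) = 10
G→E→B→D: max(7, 11, 10) = 11
The minimum achievable maximum is 9.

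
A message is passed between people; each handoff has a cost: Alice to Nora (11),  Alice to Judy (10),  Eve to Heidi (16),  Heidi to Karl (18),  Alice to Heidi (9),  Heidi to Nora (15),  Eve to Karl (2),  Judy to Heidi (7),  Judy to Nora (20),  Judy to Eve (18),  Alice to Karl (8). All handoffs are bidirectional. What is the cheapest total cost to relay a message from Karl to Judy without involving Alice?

Checking several routes:
Karl - Heidi - Judy: 18 + 7 = 25
Karl - Eve - Judy: 2 + 18 = 20
Karl - Eve - Heidi - Judy: 2 + 16 + 7 = 25
Shortest: 20.

20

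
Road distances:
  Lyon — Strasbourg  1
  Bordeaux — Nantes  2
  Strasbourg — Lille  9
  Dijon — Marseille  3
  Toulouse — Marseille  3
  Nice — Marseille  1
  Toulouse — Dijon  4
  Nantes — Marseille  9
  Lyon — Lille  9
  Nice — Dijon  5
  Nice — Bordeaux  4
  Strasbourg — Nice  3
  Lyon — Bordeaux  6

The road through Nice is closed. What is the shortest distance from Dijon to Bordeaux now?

Routes from Dijon to Bordeaux avoiding Nice:
Dijon → Toulouse → Marseille → Nantes → Bordeaux: 4 + 3 + 9 + 2 = 18
Dijon → Marseille → Nantes → Bordeaux: 3 + 9 + 2 = 14
Best route has total 14.

14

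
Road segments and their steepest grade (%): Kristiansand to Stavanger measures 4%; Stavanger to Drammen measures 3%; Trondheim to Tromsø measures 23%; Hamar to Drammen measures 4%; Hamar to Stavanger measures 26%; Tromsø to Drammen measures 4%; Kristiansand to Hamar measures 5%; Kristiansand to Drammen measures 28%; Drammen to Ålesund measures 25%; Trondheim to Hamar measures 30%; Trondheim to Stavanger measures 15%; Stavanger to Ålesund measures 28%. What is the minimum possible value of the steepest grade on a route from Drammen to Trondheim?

15

Checking several routes:
Drammen→Tromsø→Trondheim: max(4, 23) = 23
Drammen→Stavanger→Trondheim: max(3, 15) = 15
Drammen→Hamar→Stavanger→Trondheim: max(4, 26, 15) = 26
Drammen→Hamar→Kristiansand→Stavanger→Trondheim: max(4, 5, 4, 15) = 15
Smallest bottleneck: 15%.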